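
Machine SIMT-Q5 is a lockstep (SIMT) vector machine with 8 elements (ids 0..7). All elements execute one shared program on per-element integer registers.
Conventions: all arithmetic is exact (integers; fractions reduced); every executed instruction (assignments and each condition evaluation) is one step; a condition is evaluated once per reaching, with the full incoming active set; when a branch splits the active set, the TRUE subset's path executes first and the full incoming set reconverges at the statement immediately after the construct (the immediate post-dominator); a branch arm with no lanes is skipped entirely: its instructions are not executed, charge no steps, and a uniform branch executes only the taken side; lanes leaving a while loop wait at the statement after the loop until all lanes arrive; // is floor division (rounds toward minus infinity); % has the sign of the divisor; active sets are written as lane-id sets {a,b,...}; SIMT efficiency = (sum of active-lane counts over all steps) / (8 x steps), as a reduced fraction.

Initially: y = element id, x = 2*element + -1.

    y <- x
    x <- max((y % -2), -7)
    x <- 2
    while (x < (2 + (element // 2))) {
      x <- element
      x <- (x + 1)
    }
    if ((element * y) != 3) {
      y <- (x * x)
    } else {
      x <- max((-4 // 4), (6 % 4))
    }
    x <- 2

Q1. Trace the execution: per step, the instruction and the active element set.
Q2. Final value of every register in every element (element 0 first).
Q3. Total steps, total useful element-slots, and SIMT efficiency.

step 0: y <- x                       {0,1,2,3,4,5,6,7}
step 1: x <- max((y % -2), -7)       {0,1,2,3,4,5,6,7}
step 2: x <- 2                       {0,1,2,3,4,5,6,7}
step 3: eval (x < (2 + (element // 2))) {0,1,2,3,4,5,6,7}
step 4: x <- element                 {2,3,4,5,6,7}
step 5: x <- (x + 1)                 {2,3,4,5,6,7}
step 6: eval (x < (2 + (element // 2))) {2,3,4,5,6,7}
step 7: eval ((element * y) != 3)    {0,1,2,3,4,5,6,7}
step 8: y <- (x * x)                 {0,1,2,3,4,5,6,7}
step 9: x <- 2                       {0,1,2,3,4,5,6,7}

Answer: 10 steps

y: 4,4,9,16,25,36,49,64
x: 2,2,2,2,2,2,2,2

steps = 10; useful = 74; efficiency = 74/80 = 37/40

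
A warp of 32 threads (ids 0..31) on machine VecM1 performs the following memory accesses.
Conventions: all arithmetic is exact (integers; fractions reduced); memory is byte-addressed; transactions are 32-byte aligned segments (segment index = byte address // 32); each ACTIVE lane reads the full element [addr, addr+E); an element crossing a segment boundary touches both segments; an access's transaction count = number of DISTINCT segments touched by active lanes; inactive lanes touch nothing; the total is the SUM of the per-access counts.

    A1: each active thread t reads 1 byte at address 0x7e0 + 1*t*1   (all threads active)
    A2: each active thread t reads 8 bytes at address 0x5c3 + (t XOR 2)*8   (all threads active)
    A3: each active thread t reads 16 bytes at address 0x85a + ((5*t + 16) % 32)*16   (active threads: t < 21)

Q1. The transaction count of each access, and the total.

A1: 1 transaction
A2: 9 transactions
A3: 17 transactions

Answer: 1,9,17; total 27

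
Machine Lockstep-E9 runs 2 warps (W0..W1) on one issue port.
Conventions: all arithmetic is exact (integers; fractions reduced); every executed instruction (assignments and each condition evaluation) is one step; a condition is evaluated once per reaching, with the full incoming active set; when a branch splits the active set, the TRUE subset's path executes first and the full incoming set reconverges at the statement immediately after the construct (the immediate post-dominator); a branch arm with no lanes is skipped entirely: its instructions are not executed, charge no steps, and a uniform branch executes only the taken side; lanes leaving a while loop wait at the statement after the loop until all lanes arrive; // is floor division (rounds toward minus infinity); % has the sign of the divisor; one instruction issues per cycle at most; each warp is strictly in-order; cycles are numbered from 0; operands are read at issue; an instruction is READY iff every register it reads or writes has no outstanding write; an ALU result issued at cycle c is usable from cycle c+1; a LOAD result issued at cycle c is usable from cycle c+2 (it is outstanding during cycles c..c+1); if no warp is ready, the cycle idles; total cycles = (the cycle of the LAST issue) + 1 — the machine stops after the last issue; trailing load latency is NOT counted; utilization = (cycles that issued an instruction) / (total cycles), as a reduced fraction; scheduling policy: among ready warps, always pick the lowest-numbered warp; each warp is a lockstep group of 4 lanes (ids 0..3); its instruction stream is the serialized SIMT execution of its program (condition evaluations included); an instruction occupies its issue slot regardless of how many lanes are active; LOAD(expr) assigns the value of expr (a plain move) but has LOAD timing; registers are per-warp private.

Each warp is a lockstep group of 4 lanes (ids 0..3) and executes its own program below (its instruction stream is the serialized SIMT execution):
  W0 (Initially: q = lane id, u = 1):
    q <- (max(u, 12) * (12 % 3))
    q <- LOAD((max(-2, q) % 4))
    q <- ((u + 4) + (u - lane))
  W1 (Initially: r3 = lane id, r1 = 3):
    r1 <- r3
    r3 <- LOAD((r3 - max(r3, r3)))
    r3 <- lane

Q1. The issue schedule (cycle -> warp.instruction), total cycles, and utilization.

cycle 0: W0.I0
cycle 1: W0.I1
cycle 2: W1.I0
cycle 3: W0.I2
cycle 4: W1.I1
cycle 5: idle
cycle 6: W1.I2

Answer: 7 cycles, utilization 6/7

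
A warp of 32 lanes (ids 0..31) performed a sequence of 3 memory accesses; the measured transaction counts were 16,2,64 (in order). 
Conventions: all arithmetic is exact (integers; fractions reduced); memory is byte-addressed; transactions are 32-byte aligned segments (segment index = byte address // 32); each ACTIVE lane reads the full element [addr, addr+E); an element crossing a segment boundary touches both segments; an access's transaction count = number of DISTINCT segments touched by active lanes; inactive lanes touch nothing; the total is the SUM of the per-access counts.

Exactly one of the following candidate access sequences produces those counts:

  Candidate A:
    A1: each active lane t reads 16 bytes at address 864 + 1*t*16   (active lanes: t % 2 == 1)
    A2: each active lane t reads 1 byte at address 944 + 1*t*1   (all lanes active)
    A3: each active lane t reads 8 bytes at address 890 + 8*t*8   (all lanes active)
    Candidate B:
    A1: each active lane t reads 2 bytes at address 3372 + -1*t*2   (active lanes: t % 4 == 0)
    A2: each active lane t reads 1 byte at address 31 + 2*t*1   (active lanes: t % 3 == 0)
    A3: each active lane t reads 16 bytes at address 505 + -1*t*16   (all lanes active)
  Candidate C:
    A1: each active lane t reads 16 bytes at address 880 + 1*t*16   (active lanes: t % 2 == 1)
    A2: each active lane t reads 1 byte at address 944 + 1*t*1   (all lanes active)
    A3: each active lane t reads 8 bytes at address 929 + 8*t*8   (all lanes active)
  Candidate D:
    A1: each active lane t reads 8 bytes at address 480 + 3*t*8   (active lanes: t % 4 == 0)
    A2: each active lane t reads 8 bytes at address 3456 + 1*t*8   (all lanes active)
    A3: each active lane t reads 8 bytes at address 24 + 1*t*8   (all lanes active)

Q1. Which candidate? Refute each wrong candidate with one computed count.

B: A1 gives 3 transactions, not 16
C: A3 gives 32 transactions, not 64
D: A1 gives 8 transactions, not 16
A: all counts match (16,2,64)

Answer: A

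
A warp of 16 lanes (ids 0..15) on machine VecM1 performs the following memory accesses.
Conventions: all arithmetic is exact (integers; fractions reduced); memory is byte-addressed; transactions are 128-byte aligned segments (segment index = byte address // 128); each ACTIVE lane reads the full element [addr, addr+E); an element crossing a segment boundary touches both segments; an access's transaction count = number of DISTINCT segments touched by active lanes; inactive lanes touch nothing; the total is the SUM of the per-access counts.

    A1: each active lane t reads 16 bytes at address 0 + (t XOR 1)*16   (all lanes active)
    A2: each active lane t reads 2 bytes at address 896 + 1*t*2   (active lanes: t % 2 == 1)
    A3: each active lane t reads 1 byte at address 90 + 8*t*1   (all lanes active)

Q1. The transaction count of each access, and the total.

A1: 2 transactions
A2: 1 transaction
A3: 2 transactions

Answer: 2,1,2; total 5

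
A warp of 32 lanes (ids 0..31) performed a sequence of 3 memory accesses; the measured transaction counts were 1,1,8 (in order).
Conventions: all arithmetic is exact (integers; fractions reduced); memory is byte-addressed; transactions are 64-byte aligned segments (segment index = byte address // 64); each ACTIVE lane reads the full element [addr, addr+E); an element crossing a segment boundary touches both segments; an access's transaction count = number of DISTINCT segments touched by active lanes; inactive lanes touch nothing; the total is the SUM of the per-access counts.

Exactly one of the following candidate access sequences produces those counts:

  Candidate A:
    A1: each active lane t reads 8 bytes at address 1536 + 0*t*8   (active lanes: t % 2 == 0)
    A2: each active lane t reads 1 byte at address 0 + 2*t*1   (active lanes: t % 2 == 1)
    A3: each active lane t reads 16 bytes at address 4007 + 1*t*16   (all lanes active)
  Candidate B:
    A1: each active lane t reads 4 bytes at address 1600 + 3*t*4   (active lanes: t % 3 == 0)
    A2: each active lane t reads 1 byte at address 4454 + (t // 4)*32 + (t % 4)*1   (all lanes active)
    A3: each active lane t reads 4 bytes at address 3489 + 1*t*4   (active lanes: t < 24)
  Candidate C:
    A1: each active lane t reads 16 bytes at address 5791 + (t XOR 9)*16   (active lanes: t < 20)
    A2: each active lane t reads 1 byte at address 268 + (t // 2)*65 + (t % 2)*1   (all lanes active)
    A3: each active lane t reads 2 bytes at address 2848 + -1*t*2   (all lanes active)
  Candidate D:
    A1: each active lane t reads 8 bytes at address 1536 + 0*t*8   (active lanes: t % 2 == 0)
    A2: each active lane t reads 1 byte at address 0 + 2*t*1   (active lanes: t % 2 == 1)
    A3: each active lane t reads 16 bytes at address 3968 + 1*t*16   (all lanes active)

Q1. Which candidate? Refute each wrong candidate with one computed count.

A: A3 gives 9 transactions, not 8
B: A1 gives 6 transactions, not 1
C: A1 gives 7 transactions, not 1
D: all counts match (1,1,8)

Answer: D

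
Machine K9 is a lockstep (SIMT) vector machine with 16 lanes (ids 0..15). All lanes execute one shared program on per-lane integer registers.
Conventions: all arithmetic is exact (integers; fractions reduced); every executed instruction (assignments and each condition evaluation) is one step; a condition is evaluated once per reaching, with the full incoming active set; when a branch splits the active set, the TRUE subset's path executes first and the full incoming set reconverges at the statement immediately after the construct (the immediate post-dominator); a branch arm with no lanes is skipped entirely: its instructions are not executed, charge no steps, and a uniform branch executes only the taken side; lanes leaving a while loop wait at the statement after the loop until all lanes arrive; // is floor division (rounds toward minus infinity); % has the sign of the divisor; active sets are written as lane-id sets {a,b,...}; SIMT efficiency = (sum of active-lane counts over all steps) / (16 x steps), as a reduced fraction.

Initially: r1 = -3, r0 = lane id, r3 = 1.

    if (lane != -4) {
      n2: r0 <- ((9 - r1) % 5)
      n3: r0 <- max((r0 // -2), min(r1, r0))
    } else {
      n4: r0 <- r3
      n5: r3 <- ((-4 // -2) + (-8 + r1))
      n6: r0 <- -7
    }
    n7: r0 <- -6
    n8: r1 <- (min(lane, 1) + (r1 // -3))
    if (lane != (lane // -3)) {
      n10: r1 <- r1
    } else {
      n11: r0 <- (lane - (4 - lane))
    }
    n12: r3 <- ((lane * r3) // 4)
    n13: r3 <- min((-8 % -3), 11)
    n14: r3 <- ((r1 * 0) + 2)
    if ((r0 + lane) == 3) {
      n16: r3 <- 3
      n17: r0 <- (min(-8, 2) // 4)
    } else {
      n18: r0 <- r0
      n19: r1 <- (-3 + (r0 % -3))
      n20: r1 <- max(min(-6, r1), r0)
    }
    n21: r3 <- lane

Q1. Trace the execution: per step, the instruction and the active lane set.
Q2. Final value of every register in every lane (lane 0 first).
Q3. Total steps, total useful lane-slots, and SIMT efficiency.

step 0: eval (lane != -4)            {0,1,2,3,4,5,6,7,8,9,10,11,12,13,14,15}
step 1: r0 <- ((9 - r1) % 5)         {0,1,2,3,4,5,6,7,8,9,10,11,12,13,14,15}
step 2: r0 <- max((r0 // -2), min(r1, r0)) {0,1,2,3,4,5,6,7,8,9,10,11,12,13,14,15}
step 3: r0 <- -6                     {0,1,2,3,4,5,6,7,8,9,10,11,12,13,14,15}
step 4: r1 <- (min(lane, 1) + (r1 // -3)) {0,1,2,3,4,5,6,7,8,9,10,11,12,13,14,15}
step 5: eval (lane != (lane // -3))  {0,1,2,3,4,5,6,7,8,9,10,11,12,13,14,15}
step 6: r1 <- r1                     {1,2,3,4,5,6,7,8,9,10,11,12,13,14,15}
step 7: r0 <- (lane - (4 - lane))    {0}
step 8: r3 <- ((lane * r3) // 4)     {0,1,2,3,4,5,6,7,8,9,10,11,12,13,14,15}
step 9: r3 <- min((-8 % -3), 11)     {0,1,2,3,4,5,6,7,8,9,10,11,12,13,14,15}
step 10: r3 <- ((r1 * 0) + 2)         {0,1,2,3,4,5,6,7,8,9,10,11,12,13,14,15}
step 11: eval ((r0 + lane) == 3)      {0,1,2,3,4,5,6,7,8,9,10,11,12,13,14,15}
step 12: r3 <- 3                      {9}
step 13: r0 <- (min(-8, 2) // 4)      {9}
step 14: r0 <- r0                     {0,1,2,3,4,5,6,7,8,10,11,12,13,14,15}
step 15: r1 <- (-3 + (r0 % -3))       {0,1,2,3,4,5,6,7,8,10,11,12,13,14,15}
step 16: r1 <- max(min(-6, r1), r0)   {0,1,2,3,4,5,6,7,8,10,11,12,13,14,15}
step 17: r3 <- lane                   {0,1,2,3,4,5,6,7,8,9,10,11,12,13,14,15}

Answer: 18 steps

r1: -4,-6,-6,-6,-6,-6,-6,-6,-6,2,-6,-6,-6,-6,-6,-6
r0: -4,-6,-6,-6,-6,-6,-6,-6,-6,-2,-6,-6,-6,-6,-6,-6
r3: 0,1,2,3,4,5,6,7,8,9,10,11,12,13,14,15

steps = 18; useful = 239; efficiency = 239/288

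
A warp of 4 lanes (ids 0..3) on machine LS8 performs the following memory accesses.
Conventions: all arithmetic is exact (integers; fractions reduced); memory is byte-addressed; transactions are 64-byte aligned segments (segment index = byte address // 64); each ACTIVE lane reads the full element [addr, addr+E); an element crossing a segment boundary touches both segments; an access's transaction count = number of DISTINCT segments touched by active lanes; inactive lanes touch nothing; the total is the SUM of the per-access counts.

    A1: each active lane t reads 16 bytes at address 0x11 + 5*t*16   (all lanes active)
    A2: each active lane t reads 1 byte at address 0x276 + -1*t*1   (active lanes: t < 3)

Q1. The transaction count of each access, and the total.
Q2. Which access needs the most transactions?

A1: 5 transactions
A2: 1 transaction

Answer: 5,1; total 6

Answer: A1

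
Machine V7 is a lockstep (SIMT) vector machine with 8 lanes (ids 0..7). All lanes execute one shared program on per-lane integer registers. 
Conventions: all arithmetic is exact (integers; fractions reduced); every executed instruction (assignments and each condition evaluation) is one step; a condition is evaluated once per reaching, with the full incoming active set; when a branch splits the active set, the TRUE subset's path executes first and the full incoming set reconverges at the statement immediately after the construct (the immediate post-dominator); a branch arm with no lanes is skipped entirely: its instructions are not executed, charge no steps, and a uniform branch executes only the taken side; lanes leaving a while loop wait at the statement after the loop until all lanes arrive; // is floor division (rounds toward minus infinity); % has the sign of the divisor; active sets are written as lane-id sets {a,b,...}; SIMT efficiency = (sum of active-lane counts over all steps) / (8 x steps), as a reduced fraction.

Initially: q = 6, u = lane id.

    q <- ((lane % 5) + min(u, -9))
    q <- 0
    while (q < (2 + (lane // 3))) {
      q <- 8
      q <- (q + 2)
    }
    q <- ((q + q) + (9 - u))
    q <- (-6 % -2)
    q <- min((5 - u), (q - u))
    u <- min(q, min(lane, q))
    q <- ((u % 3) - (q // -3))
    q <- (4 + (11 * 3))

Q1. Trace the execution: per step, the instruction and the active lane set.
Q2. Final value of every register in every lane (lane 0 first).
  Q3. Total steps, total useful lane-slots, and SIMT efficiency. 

step 0: q <- ((lane % 5) + min(u, -9)) {0,1,2,3,4,5,6,7}
step 1: q <- 0                       {0,1,2,3,4,5,6,7}
step 2: eval (q < (2 + (lane // 3))) {0,1,2,3,4,5,6,7}
step 3: q <- 8                       {0,1,2,3,4,5,6,7}
step 4: q <- (q + 2)                 {0,1,2,3,4,5,6,7}
step 5: eval (q < (2 + (lane // 3))) {0,1,2,3,4,5,6,7}
step 6: q <- ((q + q) + (9 - u))     {0,1,2,3,4,5,6,7}
step 7: q <- (-6 % -2)               {0,1,2,3,4,5,6,7}
step 8: q <- min((5 - u), (q - u))   {0,1,2,3,4,5,6,7}
step 9: u <- min(q, min(lane, q))    {0,1,2,3,4,5,6,7}
step 10: q <- ((u % 3) - (q // -3))   {0,1,2,3,4,5,6,7}
step 11: q <- (4 + (11 * 3))          {0,1,2,3,4,5,6,7}

Answer: 12 steps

q: 37,37,37,37,37,37,37,37
u: 0,-1,-2,-3,-4,-5,-6,-7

steps = 12; useful = 96; efficiency = 96/96 = 1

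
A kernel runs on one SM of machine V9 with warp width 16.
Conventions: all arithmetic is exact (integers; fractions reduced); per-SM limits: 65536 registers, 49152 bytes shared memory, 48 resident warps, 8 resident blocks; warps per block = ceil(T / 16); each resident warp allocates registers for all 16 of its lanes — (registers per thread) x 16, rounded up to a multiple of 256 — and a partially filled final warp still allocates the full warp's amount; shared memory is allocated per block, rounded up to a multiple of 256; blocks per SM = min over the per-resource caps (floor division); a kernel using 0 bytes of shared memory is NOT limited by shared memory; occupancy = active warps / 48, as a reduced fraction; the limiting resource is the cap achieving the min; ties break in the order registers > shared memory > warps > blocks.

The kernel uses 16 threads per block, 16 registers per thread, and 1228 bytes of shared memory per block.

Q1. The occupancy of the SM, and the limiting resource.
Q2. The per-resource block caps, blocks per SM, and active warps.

Answer: occupancy 1/6, limited by blocks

registers: 256 blocks
shared memory: 38 blocks
warps: 48 blocks
blocks: 8 blocks

Answer: 8 blocks, 8 active warps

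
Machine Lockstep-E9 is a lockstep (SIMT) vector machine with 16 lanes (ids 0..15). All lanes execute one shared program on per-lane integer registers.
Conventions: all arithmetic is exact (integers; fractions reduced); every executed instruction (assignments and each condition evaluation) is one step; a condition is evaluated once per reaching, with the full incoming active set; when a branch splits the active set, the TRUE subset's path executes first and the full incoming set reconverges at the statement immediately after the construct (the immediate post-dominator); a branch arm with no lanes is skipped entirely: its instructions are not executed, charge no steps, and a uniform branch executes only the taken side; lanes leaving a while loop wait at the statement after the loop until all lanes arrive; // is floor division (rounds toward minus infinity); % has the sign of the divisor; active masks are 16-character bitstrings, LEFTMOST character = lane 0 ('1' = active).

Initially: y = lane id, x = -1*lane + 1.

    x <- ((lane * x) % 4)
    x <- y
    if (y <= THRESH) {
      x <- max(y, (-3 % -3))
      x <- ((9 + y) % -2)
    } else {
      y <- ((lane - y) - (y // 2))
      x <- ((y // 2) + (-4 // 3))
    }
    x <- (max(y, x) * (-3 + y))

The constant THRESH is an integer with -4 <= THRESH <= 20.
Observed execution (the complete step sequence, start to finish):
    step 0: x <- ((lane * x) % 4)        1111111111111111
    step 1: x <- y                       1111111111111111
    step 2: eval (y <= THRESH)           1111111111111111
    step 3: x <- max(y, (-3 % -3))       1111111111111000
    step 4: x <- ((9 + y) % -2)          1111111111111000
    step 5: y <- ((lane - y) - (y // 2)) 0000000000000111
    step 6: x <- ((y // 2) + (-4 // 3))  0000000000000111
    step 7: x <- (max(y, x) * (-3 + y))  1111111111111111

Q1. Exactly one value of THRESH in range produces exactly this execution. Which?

Answer: THRESH = 12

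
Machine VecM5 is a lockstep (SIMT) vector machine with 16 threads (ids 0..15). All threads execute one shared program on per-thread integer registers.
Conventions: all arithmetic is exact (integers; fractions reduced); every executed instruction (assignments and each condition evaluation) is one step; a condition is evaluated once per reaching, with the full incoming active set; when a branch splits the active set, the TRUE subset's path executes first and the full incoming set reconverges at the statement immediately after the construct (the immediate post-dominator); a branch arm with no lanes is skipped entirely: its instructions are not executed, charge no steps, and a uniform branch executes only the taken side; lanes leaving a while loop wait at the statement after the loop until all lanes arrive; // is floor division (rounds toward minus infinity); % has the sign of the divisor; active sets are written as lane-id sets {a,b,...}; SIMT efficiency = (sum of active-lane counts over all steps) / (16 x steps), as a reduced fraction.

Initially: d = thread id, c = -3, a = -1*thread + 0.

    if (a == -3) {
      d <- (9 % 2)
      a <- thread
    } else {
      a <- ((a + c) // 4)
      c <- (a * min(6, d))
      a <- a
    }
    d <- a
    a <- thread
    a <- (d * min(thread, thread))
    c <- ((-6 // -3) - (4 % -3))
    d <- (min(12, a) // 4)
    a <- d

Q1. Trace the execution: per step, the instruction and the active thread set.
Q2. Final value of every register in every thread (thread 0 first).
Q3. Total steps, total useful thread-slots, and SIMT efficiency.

step 0: eval (a == -3)               {0,1,2,3,4,5,6,7,8,9,10,11,12,13,14,15}
step 1: d <- (9 % 2)                 {3}
step 2: a <- thread                  {3}
step 3: a <- ((a + c) // 4)          {0,1,2,4,5,6,7,8,9,10,11,12,13,14,15}
step 4: c <- (a * min(6, d))         {0,1,2,4,5,6,7,8,9,10,11,12,13,14,15}
step 5: a <- a                       {0,1,2,4,5,6,7,8,9,10,11,12,13,14,15}
step 6: d <- a                       {0,1,2,3,4,5,6,7,8,9,10,11,12,13,14,15}
step 7: a <- thread                  {0,1,2,3,4,5,6,7,8,9,10,11,12,13,14,15}
step 8: a <- (d * min(thread, thread)) {0,1,2,3,4,5,6,7,8,9,10,11,12,13,14,15}
step 9: c <- ((-6 // -3) - (4 % -3)) {0,1,2,3,4,5,6,7,8,9,10,11,12,13,14,15}
step 10: d <- (min(12, a) // 4)       {0,1,2,3,4,5,6,7,8,9,10,11,12,13,14,15}
step 11: a <- d                       {0,1,2,3,4,5,6,7,8,9,10,11,12,13,14,15}

Answer: 12 steps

d: 0,-1,-1,2,-2,-3,-5,-6,-6,-7,-10,-11,-12,-13,-18,-19
c: 4,4,4,4,4,4,4,4,4,4,4,4,4,4,4,4
a: 0,-1,-1,2,-2,-3,-5,-6,-6,-7,-10,-11,-12,-13,-18,-19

steps = 12; useful = 159; efficiency = 159/192 = 53/64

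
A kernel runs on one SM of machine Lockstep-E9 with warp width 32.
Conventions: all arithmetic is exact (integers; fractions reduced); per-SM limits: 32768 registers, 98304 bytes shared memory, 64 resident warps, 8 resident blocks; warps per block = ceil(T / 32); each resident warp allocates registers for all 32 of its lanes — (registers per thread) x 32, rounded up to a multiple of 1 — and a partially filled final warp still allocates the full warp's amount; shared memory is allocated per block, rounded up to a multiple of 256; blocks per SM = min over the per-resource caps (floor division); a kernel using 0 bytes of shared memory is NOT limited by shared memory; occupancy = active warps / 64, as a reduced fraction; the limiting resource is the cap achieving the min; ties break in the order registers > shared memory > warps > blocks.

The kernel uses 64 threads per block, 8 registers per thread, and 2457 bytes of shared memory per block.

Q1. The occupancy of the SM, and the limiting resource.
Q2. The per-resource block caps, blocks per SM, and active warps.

Answer: occupancy 1/4, limited by blocks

registers: 64 blocks
shared memory: 38 blocks
warps: 32 blocks
blocks: 8 blocks

Answer: 8 blocks, 16 active warps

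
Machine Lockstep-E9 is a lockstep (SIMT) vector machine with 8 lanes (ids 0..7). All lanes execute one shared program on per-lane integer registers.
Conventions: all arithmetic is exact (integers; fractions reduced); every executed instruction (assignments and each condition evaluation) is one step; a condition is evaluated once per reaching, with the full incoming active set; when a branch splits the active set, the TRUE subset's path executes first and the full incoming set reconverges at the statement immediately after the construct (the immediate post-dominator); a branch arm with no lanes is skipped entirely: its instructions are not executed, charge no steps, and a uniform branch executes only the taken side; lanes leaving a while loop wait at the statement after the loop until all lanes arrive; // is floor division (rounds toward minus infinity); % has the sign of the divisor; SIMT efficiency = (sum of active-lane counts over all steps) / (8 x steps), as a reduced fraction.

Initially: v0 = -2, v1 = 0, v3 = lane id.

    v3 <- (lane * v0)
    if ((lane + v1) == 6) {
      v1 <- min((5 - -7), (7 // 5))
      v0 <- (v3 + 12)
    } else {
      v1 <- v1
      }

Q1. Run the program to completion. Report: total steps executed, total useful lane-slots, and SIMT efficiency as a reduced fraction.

Answer: 5 steps, 25 useful, 5/8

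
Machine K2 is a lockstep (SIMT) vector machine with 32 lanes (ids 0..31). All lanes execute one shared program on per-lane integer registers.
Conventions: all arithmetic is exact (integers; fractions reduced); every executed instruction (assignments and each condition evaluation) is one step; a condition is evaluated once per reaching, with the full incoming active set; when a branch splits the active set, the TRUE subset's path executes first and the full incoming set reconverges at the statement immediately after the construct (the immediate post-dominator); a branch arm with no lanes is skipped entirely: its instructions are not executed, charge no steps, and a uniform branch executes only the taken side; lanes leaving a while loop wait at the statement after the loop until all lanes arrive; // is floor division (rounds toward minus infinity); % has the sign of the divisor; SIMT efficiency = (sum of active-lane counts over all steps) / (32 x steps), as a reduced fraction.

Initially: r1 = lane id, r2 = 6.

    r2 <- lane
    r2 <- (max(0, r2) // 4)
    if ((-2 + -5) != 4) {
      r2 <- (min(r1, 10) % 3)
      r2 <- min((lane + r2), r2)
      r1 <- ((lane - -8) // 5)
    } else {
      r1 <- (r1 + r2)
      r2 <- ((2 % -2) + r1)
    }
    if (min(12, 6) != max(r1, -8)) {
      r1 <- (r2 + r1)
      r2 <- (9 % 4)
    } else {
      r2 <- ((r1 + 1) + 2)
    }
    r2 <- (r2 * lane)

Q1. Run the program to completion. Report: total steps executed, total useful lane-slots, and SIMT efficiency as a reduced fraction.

Answer: 11 steps, 315 useful, 315/352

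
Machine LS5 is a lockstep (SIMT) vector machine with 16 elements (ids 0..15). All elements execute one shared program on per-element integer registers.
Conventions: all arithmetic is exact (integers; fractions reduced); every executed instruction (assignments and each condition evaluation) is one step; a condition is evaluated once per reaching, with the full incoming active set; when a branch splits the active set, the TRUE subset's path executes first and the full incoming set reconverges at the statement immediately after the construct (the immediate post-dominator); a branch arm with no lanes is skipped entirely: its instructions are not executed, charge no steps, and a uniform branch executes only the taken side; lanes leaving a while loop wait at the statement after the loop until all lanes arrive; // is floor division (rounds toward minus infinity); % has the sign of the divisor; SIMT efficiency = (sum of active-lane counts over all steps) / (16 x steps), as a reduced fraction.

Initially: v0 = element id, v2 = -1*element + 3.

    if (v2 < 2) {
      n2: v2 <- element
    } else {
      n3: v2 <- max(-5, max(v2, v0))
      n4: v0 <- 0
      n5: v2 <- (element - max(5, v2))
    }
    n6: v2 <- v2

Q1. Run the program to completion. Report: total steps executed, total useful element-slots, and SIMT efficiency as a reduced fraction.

Answer: 6 steps, 52 useful, 13/24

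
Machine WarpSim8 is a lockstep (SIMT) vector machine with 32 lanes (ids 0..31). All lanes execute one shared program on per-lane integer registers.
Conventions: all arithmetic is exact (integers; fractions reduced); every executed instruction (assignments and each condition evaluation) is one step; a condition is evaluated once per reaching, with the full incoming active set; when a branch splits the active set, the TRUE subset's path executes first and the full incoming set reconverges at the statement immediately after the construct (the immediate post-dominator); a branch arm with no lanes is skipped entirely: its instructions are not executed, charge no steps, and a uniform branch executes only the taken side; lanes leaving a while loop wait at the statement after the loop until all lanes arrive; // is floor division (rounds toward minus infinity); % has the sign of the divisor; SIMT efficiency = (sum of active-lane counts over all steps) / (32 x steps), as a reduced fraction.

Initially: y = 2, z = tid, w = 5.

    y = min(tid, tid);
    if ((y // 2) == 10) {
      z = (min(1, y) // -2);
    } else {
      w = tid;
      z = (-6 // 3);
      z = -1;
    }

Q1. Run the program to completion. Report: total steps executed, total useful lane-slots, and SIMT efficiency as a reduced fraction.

Answer: 6 steps, 156 useful, 13/16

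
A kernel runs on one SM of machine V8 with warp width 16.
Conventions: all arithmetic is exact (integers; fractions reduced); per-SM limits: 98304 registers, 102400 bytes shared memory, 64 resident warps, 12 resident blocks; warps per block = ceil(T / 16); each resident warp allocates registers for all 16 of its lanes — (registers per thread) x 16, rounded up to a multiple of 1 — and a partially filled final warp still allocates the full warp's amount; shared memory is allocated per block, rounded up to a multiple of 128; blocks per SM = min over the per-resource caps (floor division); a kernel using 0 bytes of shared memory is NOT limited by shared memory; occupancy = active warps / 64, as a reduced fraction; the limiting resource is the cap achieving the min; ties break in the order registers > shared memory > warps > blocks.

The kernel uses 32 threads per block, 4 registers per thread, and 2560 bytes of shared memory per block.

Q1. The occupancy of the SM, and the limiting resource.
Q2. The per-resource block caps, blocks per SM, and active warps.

Answer: occupancy 3/8, limited by blocks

registers: 768 blocks
shared memory: 40 blocks
warps: 32 blocks
blocks: 12 blocks

Answer: 12 blocks, 24 active warps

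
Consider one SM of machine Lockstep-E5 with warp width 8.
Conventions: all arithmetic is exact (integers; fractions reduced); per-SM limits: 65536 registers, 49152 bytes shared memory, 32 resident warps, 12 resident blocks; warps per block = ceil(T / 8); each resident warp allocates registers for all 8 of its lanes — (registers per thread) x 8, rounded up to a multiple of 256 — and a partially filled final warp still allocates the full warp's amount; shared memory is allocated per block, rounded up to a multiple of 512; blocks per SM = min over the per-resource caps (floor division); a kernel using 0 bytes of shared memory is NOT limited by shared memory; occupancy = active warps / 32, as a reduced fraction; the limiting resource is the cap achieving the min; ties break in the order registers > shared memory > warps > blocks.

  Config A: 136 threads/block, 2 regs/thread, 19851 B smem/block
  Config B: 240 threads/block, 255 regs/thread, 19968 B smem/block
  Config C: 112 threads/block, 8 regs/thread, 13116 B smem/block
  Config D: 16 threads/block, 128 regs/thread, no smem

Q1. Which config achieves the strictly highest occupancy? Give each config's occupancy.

occupancies: A 17/32, B 15/16, C 7/8, D 3/4

Answer: B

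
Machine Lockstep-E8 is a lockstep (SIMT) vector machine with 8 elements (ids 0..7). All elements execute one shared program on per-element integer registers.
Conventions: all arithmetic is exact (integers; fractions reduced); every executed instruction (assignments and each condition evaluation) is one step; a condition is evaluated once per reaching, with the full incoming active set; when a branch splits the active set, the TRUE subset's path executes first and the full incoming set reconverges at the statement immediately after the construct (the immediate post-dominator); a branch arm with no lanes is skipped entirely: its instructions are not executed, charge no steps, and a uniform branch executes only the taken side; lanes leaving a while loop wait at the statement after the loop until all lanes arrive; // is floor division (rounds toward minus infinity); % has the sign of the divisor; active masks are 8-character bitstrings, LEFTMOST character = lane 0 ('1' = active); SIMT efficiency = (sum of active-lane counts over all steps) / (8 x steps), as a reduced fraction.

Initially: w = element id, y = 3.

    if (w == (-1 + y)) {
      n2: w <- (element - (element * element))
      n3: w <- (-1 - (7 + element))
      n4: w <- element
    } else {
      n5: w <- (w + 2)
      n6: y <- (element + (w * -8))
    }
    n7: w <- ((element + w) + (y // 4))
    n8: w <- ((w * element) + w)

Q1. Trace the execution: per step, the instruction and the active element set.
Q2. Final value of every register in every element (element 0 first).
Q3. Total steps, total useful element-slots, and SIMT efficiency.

step 0: eval (w == (-1 + y))         11111111
step 1: w <- (element - (element * element)) 00100000
step 2: w <- (-1 - (7 + element))    00100000
step 3: w <- element                 00100000
step 4: w <- (w + 2)                 11011111
step 5: y <- (element + (w * -8))    11011111
step 6: w <- ((element + w) + (y // 4)) 11111111
step 7: w <- ((w * element) + w)     11111111

Answer: 8 steps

w: -2,-4,12,-8,-5,-6,-7,-8
y: -16,-23,3,-37,-44,-51,-58,-65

steps = 8; useful = 41; efficiency = 41/64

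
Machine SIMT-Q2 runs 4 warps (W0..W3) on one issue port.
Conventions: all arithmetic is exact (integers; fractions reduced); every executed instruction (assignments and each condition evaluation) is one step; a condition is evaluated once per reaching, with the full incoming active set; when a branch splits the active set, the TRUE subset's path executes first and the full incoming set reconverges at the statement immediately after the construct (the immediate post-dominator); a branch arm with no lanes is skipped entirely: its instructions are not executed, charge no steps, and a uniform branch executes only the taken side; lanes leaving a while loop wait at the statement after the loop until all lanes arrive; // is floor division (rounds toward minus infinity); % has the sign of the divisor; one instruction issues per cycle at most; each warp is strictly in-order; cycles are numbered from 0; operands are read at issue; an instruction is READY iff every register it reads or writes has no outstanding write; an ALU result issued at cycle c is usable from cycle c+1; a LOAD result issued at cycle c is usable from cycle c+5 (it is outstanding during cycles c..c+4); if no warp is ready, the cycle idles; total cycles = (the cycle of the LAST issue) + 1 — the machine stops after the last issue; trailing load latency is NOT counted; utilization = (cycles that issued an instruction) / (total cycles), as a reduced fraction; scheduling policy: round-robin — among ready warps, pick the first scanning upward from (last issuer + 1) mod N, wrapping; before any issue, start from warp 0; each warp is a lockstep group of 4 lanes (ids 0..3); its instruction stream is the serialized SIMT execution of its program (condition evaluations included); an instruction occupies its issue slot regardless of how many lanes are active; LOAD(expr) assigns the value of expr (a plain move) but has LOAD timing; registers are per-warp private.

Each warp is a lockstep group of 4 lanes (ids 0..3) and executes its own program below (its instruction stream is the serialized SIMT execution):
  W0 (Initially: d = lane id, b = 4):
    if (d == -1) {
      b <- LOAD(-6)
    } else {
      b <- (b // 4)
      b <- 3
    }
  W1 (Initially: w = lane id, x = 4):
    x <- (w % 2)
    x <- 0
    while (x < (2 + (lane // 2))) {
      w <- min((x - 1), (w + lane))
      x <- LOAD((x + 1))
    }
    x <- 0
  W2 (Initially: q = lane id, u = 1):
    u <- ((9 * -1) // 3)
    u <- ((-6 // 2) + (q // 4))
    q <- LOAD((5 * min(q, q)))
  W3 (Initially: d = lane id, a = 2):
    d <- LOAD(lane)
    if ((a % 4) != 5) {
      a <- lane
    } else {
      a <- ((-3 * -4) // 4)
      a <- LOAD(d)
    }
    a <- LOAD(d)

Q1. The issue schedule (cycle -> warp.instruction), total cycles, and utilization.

cycle 0: W0.I0
cycle 1: W1.I0
cycle 2: W2.I0
cycle 3: W3.I0
cycle 4: W0.I1
cycle 5: W1.I1
cycle 6: W2.I1
cycle 7: W3.I1
cycle 8: W0.I2
cycle 9: W1.I2
cycle 10: W2.I2
cycle 11: W3.I2
cycle 12: W1.I3
cycle 13: W3.I3
cycle 14: W1.I4
cycle 15: idle
cycle 16: idle
cycle 17: idle
cycle 18: idle
cycle 19: W1.I5
cycle 20: W1.I6
cycle 21: W1.I7
cycle 22: idle
cycle 23: idle
cycle 24: idle
cycle 25: idle
cycle 26: W1.I8
cycle 27: W1.I9
cycle 28: W1.I10
cycle 29: idle
cycle 30: idle
cycle 31: idle
cycle 32: idle
cycle 33: W1.I11
cycle 34: W1.I12

Answer: 35 cycles, utilization 23/35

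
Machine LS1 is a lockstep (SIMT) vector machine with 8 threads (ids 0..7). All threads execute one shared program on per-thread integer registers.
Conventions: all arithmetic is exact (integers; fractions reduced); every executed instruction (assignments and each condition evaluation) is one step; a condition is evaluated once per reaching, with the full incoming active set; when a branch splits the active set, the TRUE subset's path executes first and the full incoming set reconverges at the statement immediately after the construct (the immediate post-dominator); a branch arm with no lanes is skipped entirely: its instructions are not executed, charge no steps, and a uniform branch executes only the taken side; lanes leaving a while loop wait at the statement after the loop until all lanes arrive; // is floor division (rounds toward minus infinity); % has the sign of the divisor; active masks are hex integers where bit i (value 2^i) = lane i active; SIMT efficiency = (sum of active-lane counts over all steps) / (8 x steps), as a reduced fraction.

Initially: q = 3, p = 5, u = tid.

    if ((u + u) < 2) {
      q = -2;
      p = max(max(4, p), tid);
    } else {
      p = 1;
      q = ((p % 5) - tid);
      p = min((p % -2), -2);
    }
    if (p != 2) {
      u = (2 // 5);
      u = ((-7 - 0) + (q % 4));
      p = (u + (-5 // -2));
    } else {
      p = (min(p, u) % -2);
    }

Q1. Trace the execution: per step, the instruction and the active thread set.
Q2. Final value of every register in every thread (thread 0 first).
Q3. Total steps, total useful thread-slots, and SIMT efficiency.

step 0: eval ((u + u) < 2)           0xff
step 1: q <- -2                      0x01
step 2: p <- max(max(4, p), tid)     0x01
step 3: p <- 1                       0xfe
step 4: q <- ((p % 5) - tid)         0xfe
step 5: p <- min((p % -2), -2)       0xfe
step 6: eval (p != 2)                0xff
step 7: u <- (2 // 5)                0xff
step 8: u <- ((-7 - 0) + (q % 4))    0xff
step 9: p <- (u + (-5 // -2))        0xff

Answer: 10 steps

q: -2,0,-1,-2,-3,-4,-5,-6
p: -3,-5,-2,-3,-4,-5,-2,-3
u: -5,-7,-4,-5,-6,-7,-4,-5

steps = 10; useful = 63; efficiency = 63/80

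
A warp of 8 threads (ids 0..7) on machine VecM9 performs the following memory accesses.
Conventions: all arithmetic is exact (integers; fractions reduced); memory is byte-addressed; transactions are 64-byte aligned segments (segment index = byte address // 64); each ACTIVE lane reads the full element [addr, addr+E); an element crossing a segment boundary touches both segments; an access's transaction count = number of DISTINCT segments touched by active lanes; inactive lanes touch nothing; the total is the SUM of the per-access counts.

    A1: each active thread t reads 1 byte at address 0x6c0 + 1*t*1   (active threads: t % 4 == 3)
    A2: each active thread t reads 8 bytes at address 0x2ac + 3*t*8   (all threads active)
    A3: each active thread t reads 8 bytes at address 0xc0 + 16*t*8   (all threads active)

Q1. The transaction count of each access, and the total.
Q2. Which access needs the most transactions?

A1: 1 transaction
A2: 4 transactions
A3: 8 transactions

Answer: 1,4,8; total 13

Answer: A3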